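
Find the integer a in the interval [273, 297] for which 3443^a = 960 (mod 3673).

281

Compute 3443^273 mod 3673 = 3465, then multiply by 3443 repeatedly:
  3443^273=3465  3443^274=91  3443^275=1108  3443^276=2270  3443^277=3139
  3443^278=1611  3443^279=443  3443^280=954  3443^281=960
Found 960 at exponent 281.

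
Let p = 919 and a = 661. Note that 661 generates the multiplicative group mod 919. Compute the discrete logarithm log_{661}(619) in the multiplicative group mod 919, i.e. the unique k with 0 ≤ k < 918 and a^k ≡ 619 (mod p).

62

Baby-step giant-step with m = ceil(sqrt(918)) = 31.
Baby table (661^j mod 919 for j=0..30):
  0:1  1:661  2:396  3:760  4:586  5:447  6:468  7:564
  8:609  9:27  10:386  11:583  12:302  13:199  14:122  15:689
  16:524  17:820  18:729  19:313  20:118  21:802  22:778  23:537
  24:223  25:363  26:84  27:384  28:180  29:429  30:517
Giant step factor: 661^(-31) ≡ 463 (mod 919).
Scan 619·463^i mod 919 for i = 0, 1, …:
  i=0: 619   i=1: 788   i=2: 1
Match at i=2, j=0: k = 2·31 + 0 = 62.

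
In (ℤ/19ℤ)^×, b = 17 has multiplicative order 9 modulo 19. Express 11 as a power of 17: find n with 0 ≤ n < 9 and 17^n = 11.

3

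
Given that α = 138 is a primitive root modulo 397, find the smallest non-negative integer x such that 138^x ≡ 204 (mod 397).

Baby-step giant-step with m = ceil(sqrt(396)) = 20.
Baby table (138^j mod 397 for j=0..19):
  0:1  1:138  2:385  3:329  4:144  5:22  6:257  7:133
  8:92  9:389  10:87  11:96  12:147  13:39  14:221  15:326
  16:127  17:58  18:64  19:98
Giant step factor: 138^(-20) ≡ 168 (mod 397).
Scan 204·168^i mod 397 for i = 0, 1, …:
  i=0: 204   i=1: 130   i=2: 5   i=3: 46
  i=4: 185   i=5: 114   i=6: 96
Match at i=6, j=11: x = 6·20 + 11 = 131.

131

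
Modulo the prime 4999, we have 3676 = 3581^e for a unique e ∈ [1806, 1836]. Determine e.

Compute 3581^1806 mod 4999 = 2892, then multiply by 3581 repeatedly:
  3581^1806=2892  3581^1807=3323  3581^1808=2043  3581^1809=2446  3581^1810=878
  3581^1811=4746  3581^1812=3825  3581^1813=65  3581^1814=2811  3581^1815=3204
  3581^1816=819  3581^1817=3425  3581^1818=2378  3581^1819=2321  3581^1820=3163
  3581^1821=3968  3581^1822=2250  3581^1823=3861  3581^1824=4006  3581^1825=3355
  3581^1826=1658  3581^1827=3485  3581^1828=2281  3581^1829=4894  3581^1830=3919
  3581^1831=1746  3581^1832=3676
Found 3676 at exponent 1832.

1832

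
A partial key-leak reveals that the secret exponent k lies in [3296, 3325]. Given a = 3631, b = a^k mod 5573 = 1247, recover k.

Compute 3631^3296 mod 5573 = 4214, then multiply by 3631 repeatedly:
  3631^3296=4214  3631^3297=3149  3631^3298=3796  3631^3299=1247
Found 1247 at exponent 3299.

3299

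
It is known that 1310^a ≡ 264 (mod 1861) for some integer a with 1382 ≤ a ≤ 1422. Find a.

1390

Compute 1310^1382 mod 1861 = 1620, then multiply by 1310 repeatedly:
  1310^1382=1620  1310^1383=660  1310^1384=1096  1310^1385=929  1310^1386=1757
  1310^1387=1474  1310^1388=1083  1310^1389=648  1310^1390=264
Found 264 at exponent 1390.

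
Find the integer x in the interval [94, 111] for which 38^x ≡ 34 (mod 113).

Compute 38^94 mod 113 = 102, then multiply by 38 repeatedly:
  38^94=102  38^95=34
Found 34 at exponent 95.

95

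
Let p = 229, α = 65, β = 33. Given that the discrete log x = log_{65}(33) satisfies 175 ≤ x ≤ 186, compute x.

Compute 65^175 mod 229 = 219, then multiply by 65 repeatedly:
  65^175=219  65^176=37  65^177=115  65^178=147  65^179=166
  65^180=27  65^181=152  65^182=33
Found 33 at exponent 182.

182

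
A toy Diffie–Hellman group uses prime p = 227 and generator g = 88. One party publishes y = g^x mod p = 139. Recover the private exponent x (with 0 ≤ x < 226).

Baby-step giant-step with m = ceil(sqrt(226)) = 16.
Baby table (88^j mod 227 for j=0..15):
  0:1  1:88  2:26  3:18  4:222  5:14  6:97  7:137
  8:25  9:157  10:196  11:223  12:102  13:123  14:155  15:20
Giant step factor: 88^(-16) ≡ 77 (mod 227).
Scan 139·77^i mod 227 for i = 0, 1, …:
  i=0: 139   i=1: 34   i=2: 121   i=3: 10
  i=4: 89   i=5: 43   i=6: 133   i=7: 26
Match at i=7, j=2: x = 7·16 + 2 = 114.

114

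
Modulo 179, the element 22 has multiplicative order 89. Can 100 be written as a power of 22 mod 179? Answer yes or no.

100 ∈ ⟨22⟩ iff 100^89 ≡ 1 (mod 179), since |⟨22⟩| = 89.
100^89 mod 179 = 1.
Since 1 = 1, 100 lies in the subgroup.

yes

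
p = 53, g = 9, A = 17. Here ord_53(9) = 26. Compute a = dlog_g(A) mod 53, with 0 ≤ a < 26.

11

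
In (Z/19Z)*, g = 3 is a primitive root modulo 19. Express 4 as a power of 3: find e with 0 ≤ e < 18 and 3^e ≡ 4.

14

Successive powers of 3 modulo 19:
  3^0=1  3^1=3  3^2=9  3^3=8  3^4=5  3^5=15
  3^6=7  3^7=2  3^8=6  3^9=18  3^10=16  3^11=10
  3^12=11  3^13=14  3^14=4
So 3^14 ≡ 4 (mod 19), giving e = 14.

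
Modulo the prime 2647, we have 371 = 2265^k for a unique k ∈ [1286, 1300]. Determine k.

Compute 2265^1286 mod 2647 = 2231, then multiply by 2265 repeatedly:
  2265^1286=2231  2265^1287=92  2265^1288=1914  2265^1289=2071  2265^1290=331
  2265^1291=614  2265^1292=1035  2265^1293=1680  2265^1294=1461  2265^1295=415
  2265^1296=290  2265^1297=394  2265^1298=371
Found 371 at exponent 1298.

1298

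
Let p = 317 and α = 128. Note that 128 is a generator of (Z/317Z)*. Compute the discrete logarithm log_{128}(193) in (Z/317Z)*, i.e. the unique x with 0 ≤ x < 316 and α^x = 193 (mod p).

108

Baby-step giant-step with m = ceil(sqrt(316)) = 18.
Baby table (128^j mod 317 for j=0..17):
  0:1  1:128  2:217  3:197  4:173  5:271  6:135  7:162
  8:131  9:284  10:214  11:130  12:156  13:314  14:250  15:300
  16:43  17:115
Giant step factor: 128^(-18) ≡ 85 (mod 317).
Scan 193·85^i mod 317 for i = 0, 1, …:
  i=0: 193   i=1: 238   i=2: 259   i=3: 142
  i=4: 24   i=5: 138   i=6: 1
Match at i=6, j=0: x = 6·18 + 0 = 108.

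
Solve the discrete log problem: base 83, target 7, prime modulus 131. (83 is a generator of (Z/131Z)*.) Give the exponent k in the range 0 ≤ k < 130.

56

Baby-step giant-step with m = ceil(sqrt(130)) = 12.
Baby table (83^j mod 131 for j=0..11):
  0:1  1:83  2:77  3:103  4:34  5:71  6:129  7:96
  8:108  9:56  10:63  11:120
Giant step factor: 83^(-12) ≡ 33 (mod 131).
Scan 7·33^i mod 131 for i = 0, 1, …:
  i=0: 7   i=1: 100   i=2: 25   i=3: 39
  i=4: 108
Match at i=4, j=8: k = 4·12 + 8 = 56.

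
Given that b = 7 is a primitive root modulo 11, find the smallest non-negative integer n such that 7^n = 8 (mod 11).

9

Successive powers of 7 modulo 11:
  7^0=1  7^1=7  7^2=5  7^3=2  7^4=3  7^5=10
  7^6=4  7^7=6  7^8=9  7^9=8
So 7^9 ≡ 8 (mod 11), giving n = 9.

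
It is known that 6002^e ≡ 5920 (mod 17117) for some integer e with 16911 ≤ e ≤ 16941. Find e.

Compute 6002^16911 mod 17117 = 2488, then multiply by 6002 repeatedly:
  6002^16911=2488  6002^16912=6952  6002^16913=11775  6002^16914=14574  6002^16915=5278
  6002^16916=12106  6002^16917=15664  6002^16918=8764  6002^16919=987  6002^16920=1492
  6002^16921=2793  6002^16922=6043  6002^16923=16280  6002^16924=8724  6002^16925=545
  6002^16926=1743  6002^16927=2999  6002^16928=10031  6002^16929=5573  6002^16930=2528
  6002^16931=7394  6002^16932=11524  6002^16933=14368  6002^16934=1290  6002^16935=5696
  6002^16936=4743  6002^16937=1915  6002^16938=8323  6002^16939=7240  6002^16940=11534
  6002^16941=5920
Found 5920 at exponent 16941.

16941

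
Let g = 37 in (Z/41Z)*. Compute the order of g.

The order of 37 must divide p − 1 = 40 = 2^3 · 5.
Divisors: 1, 2, 4, 5, 8, 10, 20, 40.
Check each in increasing order: 37^1 ≡ 37;  37^2 ≡ 16;  37^4 ≡ 10;  37^5 ≡ 1.
Smallest exponent giving 1 is 5.

5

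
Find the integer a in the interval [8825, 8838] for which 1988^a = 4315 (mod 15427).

8825

Compute 1988^8825 mod 15427 = 4315, then multiply by 1988 repeatedly:
  1988^8825=4315
Found 4315 at exponent 8825.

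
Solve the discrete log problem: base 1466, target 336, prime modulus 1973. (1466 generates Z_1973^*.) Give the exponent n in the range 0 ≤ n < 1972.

568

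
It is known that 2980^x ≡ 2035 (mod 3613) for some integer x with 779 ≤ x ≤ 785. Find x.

Compute 2980^779 mod 3613 = 3547, then multiply by 2980 repeatedly:
  2980^779=3547  2980^780=2035
Found 2035 at exponent 780.

780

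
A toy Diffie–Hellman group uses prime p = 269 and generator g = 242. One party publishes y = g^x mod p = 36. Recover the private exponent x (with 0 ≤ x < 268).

Baby-step giant-step with m = ceil(sqrt(268)) = 17.
Baby table (242^j mod 269 for j=0..16):
  0:1  1:242  2:191  3:223  4:166  5:91  6:233  7:165
  8:118  9:42  10:211  11:221  12:220  13:247  14:56  15:102
  16:205
Giant step factor: 242^(-17) ≡ 59 (mod 269).
Scan 36·59^i mod 269 for i = 0, 1, …:
  i=0: 36   i=1: 241   i=2: 231   i=3: 179
  i=4: 70   i=5: 95   i=6: 225   i=7: 94
  i=8: 166
Match at i=8, j=4: x = 8·17 + 4 = 140.

140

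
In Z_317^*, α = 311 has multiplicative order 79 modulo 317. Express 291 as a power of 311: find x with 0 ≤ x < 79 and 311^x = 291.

Baby-step giant-step with m = ceil(sqrt(79)) = 9.
Baby table (311^j mod 317 for j=0..8):
  0:1  1:311  2:36  3:101  4:28  5:149  6:57  7:292
  8:150
Giant step factor: 311^(-9) ≡ 230 (mod 317).
Scan 291·230^i mod 317 for i = 0, 1, …:
  i=0: 291   i=1: 43   i=2: 63   i=3: 225
  i=4: 79   i=5: 101
Match at i=5, j=3: x = 5·9 + 3 = 48.

48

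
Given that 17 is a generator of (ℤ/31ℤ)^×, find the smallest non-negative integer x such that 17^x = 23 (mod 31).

21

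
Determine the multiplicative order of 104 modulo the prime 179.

178

The order of 104 must divide p − 1 = 178 = 2 · 89.
Divisors: 1, 2, 89, 178.
Check each in increasing order: 104^1 ≡ 104;  104^2 ≡ 76;  104^89 ≡ 178;  104^178 ≡ 1.
Smallest exponent giving 1 is 178.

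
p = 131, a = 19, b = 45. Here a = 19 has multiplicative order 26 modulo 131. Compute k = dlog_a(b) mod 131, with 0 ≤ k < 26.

Successive powers of 19 modulo 131:
  19^0=1  19^1=19  19^2=99  19^3=47  19^4=107  19^5=68
  19^6=113  19^7=51  19^8=52  19^9=71  19^10=39  19^11=86
  19^12=62  19^13=130  19^14=112  19^15=32  19^16=84  19^17=24
  19^18=63  19^19=18  19^20=80  19^21=79  19^22=60  19^23=92
  19^24=45
So 19^24 ≡ 45 (mod 131), giving k = 24.

24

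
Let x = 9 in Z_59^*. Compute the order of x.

29

The order of 9 must divide p − 1 = 58 = 2 · 29.
Divisors: 1, 2, 29, 58.
Check each in increasing order: 9^1 ≡ 9;  9^2 ≡ 22;  9^29 ≡ 1.
Smallest exponent giving 1 is 29.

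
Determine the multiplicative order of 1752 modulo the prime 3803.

1901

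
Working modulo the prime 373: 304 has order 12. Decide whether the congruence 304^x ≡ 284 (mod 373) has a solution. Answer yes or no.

yes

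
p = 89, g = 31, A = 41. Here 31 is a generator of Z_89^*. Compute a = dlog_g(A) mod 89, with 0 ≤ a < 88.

83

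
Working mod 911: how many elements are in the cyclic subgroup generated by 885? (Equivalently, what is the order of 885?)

910

The order of 885 must divide p − 1 = 910 = 2 · 5 · 7 · 13.
Divisors: 1, 2, 5, 7, 10, 13, 14, 26, 35, 65, 70, 91, 130, 182, 455, 910.
Check each in increasing order: 885^1 ≡ 885;  885^2 ≡ 676;  885^5 ≡ 797;  885^7 ≡ 371;  885^10 ≡ 242;  885^13 ≡ 67;  885^14 ≡ 80;  885^26 ≡ 845;  885^35 ≡ 334;  885^65 ≡ 332;  885^70 ≡ 414;  885^91 ≡ 863;  885^130 ≡ 904;  885^182 ≡ 482;  885^455 ≡ 910;  885^910 ≡ 1.
Smallest exponent giving 1 is 910.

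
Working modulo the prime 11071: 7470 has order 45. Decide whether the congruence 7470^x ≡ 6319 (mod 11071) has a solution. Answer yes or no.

6319 ∈ ⟨7470⟩ iff 6319^45 ≡ 1 (mod 11071), since |⟨7470⟩| = 45.
6319^45 mod 11071 = 8922.
Since 8922 ≠ 1, 6319 does not lie in the subgroup.

no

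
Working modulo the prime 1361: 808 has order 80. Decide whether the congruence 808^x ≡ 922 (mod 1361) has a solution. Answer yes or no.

no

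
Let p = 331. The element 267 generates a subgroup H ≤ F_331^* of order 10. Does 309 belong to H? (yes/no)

no

⟨267⟩ has order 10; its elements mod 331 are {1, 8, 64, 124, 150, 181, 207, 267, 323, 330}.
309 is not in this set.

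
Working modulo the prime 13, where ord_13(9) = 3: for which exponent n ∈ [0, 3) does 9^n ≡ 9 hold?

Successive powers of 9 modulo 13:
  9^0=1  9^1=9
So 9^1 ≡ 9 (mod 13), giving n = 1.

1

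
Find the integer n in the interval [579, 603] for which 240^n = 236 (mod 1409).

Compute 240^579 mod 1409 = 116, then multiply by 240 repeatedly:
  240^579=116  240^580=1069  240^581=122  240^582=1100  240^583=517
  240^584=88  240^585=1394  240^586=627  240^587=1126  240^588=1121
  240^589=1330  240^590=766  240^591=670  240^592=174  240^593=899
  240^594=183  240^595=241  240^596=71  240^597=132  240^598=682
  240^599=236
Found 236 at exponent 599.

599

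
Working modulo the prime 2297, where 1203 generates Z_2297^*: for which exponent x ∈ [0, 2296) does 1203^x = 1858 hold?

484

Baby-step giant-step with m = ceil(sqrt(2296)) = 48.
Baby table (1203^j mod 2297 for j=0..47):
  0:1  1:1203  2:99  3:1950  4:613  5:102  6:965  7:910
  8:1358  9:507  10:1216  11:1956  12:940  13:696  14:1180  15:2291
  16:1970  17:1703  18:2082  19:916  20:1685  21:1101  22:1431  23:1040
  24:1552  25:1892  26:2046  27:1251  28:418  29:2108  30:36  31:1962
  32:1267  33:1290  34:1395  35:1375  36:285  37:602  38:651  39:2173
  40:133  41:1506  42:1682  43:2086  44:1134  45:2081  46:2010  47:1586
Giant step factor: 1203^(-48) ≡ 1369 (mod 2297).
Scan 1858·1369^i mod 2297 for i = 0, 1, …:
  i=0: 1858   i=1: 823   i=2: 1157   i=3: 1300
  i=4: 1822   i=5: 2073   i=6: 1142   i=7: 1438
  i=8: 93   i=9: 982   i=10: 613
Match at i=10, j=4: x = 10·48 + 4 = 484.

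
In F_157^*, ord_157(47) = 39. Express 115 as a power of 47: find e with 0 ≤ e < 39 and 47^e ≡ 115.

Successive powers of 47 modulo 157:
  47^0=1  47^1=47  47^2=11  47^3=46  47^4=121  47^5=35
  47^6=75  47^7=71  47^8=40  47^9=153  47^10=126  47^11=113
  47^12=130  47^13=144  47^14=17  47^15=14  47^16=30  47^17=154
  47^18=16  47^19=124  47^20=19  47^21=108  47^22=52  47^23=89
  47^24=101  47^25=37  47^26=12  47^27=93  47^28=132  47^29=81
  47^30=39  47^31=106  47^32=115
So 47^32 ≡ 115 (mod 157), giving e = 32.

32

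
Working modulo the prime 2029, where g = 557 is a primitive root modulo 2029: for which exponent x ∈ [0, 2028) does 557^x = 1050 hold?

Baby-step giant-step with m = ceil(sqrt(2028)) = 46.
Baby table (557^j mod 2029 for j=0..45):
  0:1  1:557  2:1841  3:792  4:851  5:1250  6:303  7:364
  8:1877  9:554  10:170  11:1356  12:504  13:726  14:611  15:1484
  16:785  17:1010  18:537  19:846  20:494  21:1243  22:462  23:1680
  24:391  25:684  26:1565  27:1264  28:2014  29:1790  30:791  31:294
  32:1438  33:1540  34:1542  35:627  36:251  37:1835  38:1508  39:1979
  40:556  41:1284  42:980  43:59  44:399  45:1082
Giant step factor: 557^(-46) ≡ 632 (mod 2029).
Scan 1050·632^i mod 2029 for i = 0, 1, …:
  i=0: 1050   i=1: 117   i=2: 900   i=3: 680
  i=4: 1641   i=5: 293   i=6: 537
Match at i=6, j=18: x = 6·46 + 18 = 294.

294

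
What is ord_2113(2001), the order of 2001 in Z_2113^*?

2112

The order of 2001 must divide p − 1 = 2112 = 2^6 · 3 · 11.
Divisors: 1, 2, 3, 4, 6, 8, 11, 12, 16, 22, 24, 32, 33, 44, 48, 64, 66, 88, 96, 132, 176, 192, 264, 352, 528, 704, 1056, 2112.
Check each in increasing order: 2001^1 ≡ 2001;  2001^2 ≡ 1979;  2001^3 ≡ 217;  2001^4 ≡ 1052;  2001^6 ≡ 603;  2001^8 ≡ 1605;  2001^11 ≡ 1753;  2001^12 ≡ 173;  2001^16 ≡ 278;  2001^22 ≡ 707;  2001^24 ≡ 347;  2001^32 ≡ 1216;  2001^33 ≡ 1153;  2001^44 ≡ 1181;  2001^48 ≡ 2081;  2001^64 ≡ 1669;  2001^66 ≡ 332;  2001^88 ≡ 181;  2001^96 ≡ 1024;  2001^132 ≡ 348;  2001^176 ≡ 1066;  2001^192 ≡ 528;  2001^264 ≡ 663;  2001^352 ≡ 1675;  2001^528 ≡ 65;  2001^704 ≡ 1674;  2001^1056 ≡ 2112;  2001^2112 ≡ 1.
Smallest exponent giving 1 is 2112.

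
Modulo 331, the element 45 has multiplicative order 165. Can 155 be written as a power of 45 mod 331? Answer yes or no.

yes

155 ∈ ⟨45⟩ iff 155^165 ≡ 1 (mod 331), since |⟨45⟩| = 165.
155^165 mod 331 = 1.
Since 1 = 1, 155 lies in the subgroup.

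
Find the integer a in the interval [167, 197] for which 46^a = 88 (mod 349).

192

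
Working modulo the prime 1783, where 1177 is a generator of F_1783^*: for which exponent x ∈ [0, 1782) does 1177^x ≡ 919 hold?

628

Baby-step giant-step with m = ceil(sqrt(1782)) = 43.
Baby table (1177^j mod 1783 for j=0..42):
  0:1  1:1177  2:1721  3:129  4:278  5:917  6:594  7:202
  8:615  9:1740  10:1096  11:883  12:1585  13:527  14:1578  15:1203
  16:229  17:300  18:66  19:1013  20:1257  21:1382  22:518  23:1683
  24:1761  25:851  26:1364  27:728  28:1016  29:1222  30:1196  31:905
  32:734  33:946  34:850  35:187  36:790  37:887  38:944  39:279
  40:311  41:532  42:331
Giant step factor: 1177^(-43) ≡ 595 (mod 1783).
Scan 919·595^i mod 1783 for i = 0, 1, …:
  i=0: 919   i=1: 1207   i=2: 1399   i=3: 1527
  i=4: 1018   i=5: 1273   i=6: 1443   i=7: 962
  i=8: 47   i=9: 1220     …   i=13: 263
  i=14: 1364
Match at i=14, j=26: x = 14·43 + 26 = 628.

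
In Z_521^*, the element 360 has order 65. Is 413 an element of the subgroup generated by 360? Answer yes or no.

no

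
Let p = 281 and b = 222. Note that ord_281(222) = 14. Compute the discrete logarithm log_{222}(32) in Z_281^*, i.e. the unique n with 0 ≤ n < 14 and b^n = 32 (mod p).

3

Successive powers of 222 modulo 281:
  222^0=1  222^1=222  222^2=109  222^3=32
So 222^3 ≡ 32 (mod 281), giving n = 3.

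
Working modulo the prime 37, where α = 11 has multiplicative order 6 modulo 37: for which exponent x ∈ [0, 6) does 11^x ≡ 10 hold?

2

Successive powers of 11 modulo 37:
  11^0=1  11^1=11  11^2=10
So 11^2 ≡ 10 (mod 37), giving x = 2.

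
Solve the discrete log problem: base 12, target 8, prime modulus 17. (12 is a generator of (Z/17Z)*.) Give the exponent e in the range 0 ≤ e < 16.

2

Successive powers of 12 modulo 17:
  12^0=1  12^1=12  12^2=8
So 12^2 ≡ 8 (mod 17), giving e = 2.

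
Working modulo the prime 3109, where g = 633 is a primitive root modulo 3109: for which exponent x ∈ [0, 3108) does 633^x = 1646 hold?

Baby-step giant-step with m = ceil(sqrt(3108)) = 56.
Baby table (633^j mod 3109 for j=0..55):
  0:1  1:633  2:2737  3:808  4:1588  5:997  6:3083  7:2196
  8:345  9:755  10:2238  11:2059  12:676  13:1975  14:357  15:2133
  16:883  17:2428  18:1078  19:1503  20:45  21:504  22:1914  23:2161
  24:3062  25:1339  26:1939  27:2441  28:3089  29:2885  30:1222  31:2494
  32:2439  33:1823  34:520  35:2715  36:2427  37:445  38:1875  39:2346
  40:2025  41:917  42:2187  43:866  44:994  45:1184  46:203  47:1030
  48:2209  49:2356  50:2137  51:306  52:940  53:1201  54:1637  55:924
Giant step factor: 633^(-56) ≡ 1640 (mod 3109).
Scan 1646·1640^i mod 3109 for i = 0, 1, …:
  i=0: 1646   i=1: 828   i=2: 2396   i=3: 2773
  i=4: 2362   i=5: 2975   i=6: 979   i=7: 1316
  i=8: 594   i=9: 1043     …   i=44: 964
  i=45: 1588
Match at i=45, j=4: x = 45·56 + 4 = 2524.

2524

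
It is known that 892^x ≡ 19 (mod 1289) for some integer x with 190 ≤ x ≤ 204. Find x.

Compute 892^190 mod 1289 = 133, then multiply by 892 repeatedly:
  892^190=133  892^191=48  892^192=279  892^193=91  892^194=1254
  892^195=1005  892^196=605  892^197=858  892^198=959  892^199=821
  892^200=180  892^201=724  892^202=19
Found 19 at exponent 202.

202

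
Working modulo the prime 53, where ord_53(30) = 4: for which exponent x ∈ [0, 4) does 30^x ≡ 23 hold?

3

Successive powers of 30 modulo 53:
  30^0=1  30^1=30  30^2=52  30^3=23
So 30^3 ≡ 23 (mod 53), giving x = 3.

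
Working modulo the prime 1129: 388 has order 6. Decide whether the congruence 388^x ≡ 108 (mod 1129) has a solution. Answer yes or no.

no

108 ∈ ⟨388⟩ iff 108^6 ≡ 1 (mod 1129), since |⟨388⟩| = 6.
108^6 mod 1129 = 280.
Since 280 ≠ 1, 108 does not lie in the subgroup.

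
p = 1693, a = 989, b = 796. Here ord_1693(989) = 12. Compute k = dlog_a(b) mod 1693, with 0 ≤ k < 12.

5

Successive powers of 989 modulo 1693:
  989^0=1  989^1=989  989^2=1260  989^3=92  989^4=1259  989^5=796
So 989^5 ≡ 796 (mod 1693), giving k = 5.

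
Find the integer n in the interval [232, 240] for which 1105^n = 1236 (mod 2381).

Compute 1105^232 mod 2381 = 1766, then multiply by 1105 repeatedly:
  1105^232=1766  1105^233=1391  1105^234=1310  1105^235=2283  1105^236=1236
Found 1236 at exponent 236.

236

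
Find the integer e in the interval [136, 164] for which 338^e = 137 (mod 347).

Compute 338^136 mod 347 = 130, then multiply by 338 repeatedly:
  338^136=130  338^137=218  338^138=120  338^139=308  338^140=4
  338^141=311  338^142=324  338^143=207  338^144=219  338^145=111
  338^146=42  338^147=316  338^148=279  338^149=265  338^150=44
  338^151=298  338^152=94  338^153=195  338^154=327  338^155=180
  338^156=115  338^157=6  338^158=293  338^159=139  338^160=137
Found 137 at exponent 160.

160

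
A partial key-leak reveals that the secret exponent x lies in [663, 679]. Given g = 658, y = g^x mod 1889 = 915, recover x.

Compute 658^663 mod 1889 = 699, then multiply by 658 repeatedly:
  658^663=699  658^664=915
Found 915 at exponent 664.

664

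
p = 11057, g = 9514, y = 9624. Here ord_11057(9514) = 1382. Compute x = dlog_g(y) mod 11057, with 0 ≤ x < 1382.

906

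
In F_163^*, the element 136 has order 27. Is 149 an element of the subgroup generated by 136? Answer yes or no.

149 ∈ ⟨136⟩ iff 149^27 ≡ 1 (mod 163), since |⟨136⟩| = 27.
149^27 mod 163 = 59.
Since 59 ≠ 1, 149 does not lie in the subgroup.

no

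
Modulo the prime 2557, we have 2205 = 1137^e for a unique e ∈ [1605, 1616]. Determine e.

1613

Compute 1137^1605 mod 2557 = 1152, then multiply by 1137 repeatedly:
  1137^1605=1152  1137^1606=640  1137^1607=1492  1137^1608=1113  1137^1609=2323
  1137^1610=2427  1137^1611=496  1137^1612=1412  1137^1613=2205
Found 2205 at exponent 1613.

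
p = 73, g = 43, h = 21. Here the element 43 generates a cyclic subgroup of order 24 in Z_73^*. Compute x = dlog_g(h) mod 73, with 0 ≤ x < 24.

Successive powers of 43 modulo 73:
  43^0=1  43^1=43  43^2=24  43^3=10  43^4=65  43^5=21
So 43^5 ≡ 21 (mod 73), giving x = 5.

5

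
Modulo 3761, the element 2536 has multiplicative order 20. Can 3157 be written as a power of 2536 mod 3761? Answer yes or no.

yes

⟨2536⟩ has order 20; its elements mod 3761 are {1, 14, 196, 604, 806, 934, 1017, 1225, 1655, 1793, 1968, 2106, 2536, 2744, 2827, 2955, 3157, 3565, 3747, 3760}.
3157 is in this set.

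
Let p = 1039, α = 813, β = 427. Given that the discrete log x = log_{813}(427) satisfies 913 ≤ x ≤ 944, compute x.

917

Compute 813^913 mod 1039 = 588, then multiply by 813 repeatedly:
  813^913=588  813^914=104  813^915=393  813^916=536  813^917=427
Found 427 at exponent 917.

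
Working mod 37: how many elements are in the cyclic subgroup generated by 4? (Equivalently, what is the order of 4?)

18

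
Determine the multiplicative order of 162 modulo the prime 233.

58

The order of 162 must divide p − 1 = 232 = 2^3 · 29.
Divisors: 1, 2, 4, 8, 29, 58, 116, 232.
Check each in increasing order: 162^1 ≡ 162;  162^2 ≡ 148;  162^4 ≡ 2;  162^8 ≡ 4;  162^29 ≡ 232;  162^58 ≡ 1.
Smallest exponent giving 1 is 58.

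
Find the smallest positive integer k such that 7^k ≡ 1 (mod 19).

3

The order of 7 must divide p − 1 = 18 = 2 · 3^2.
Divisors: 1, 2, 3, 6, 9, 18.
Check each in increasing order: 7^1 ≡ 7;  7^2 ≡ 11;  7^3 ≡ 1.
Smallest exponent giving 1 is 3.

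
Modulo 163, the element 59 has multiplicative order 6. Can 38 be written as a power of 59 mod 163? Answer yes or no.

⟨59⟩ has order 6; its elements mod 163 are {1, 58, 59, 104, 105, 162}.
38 is not in this set.

no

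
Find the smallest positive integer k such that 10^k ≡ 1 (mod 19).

The order of 10 must divide p − 1 = 18 = 2 · 3^2.
Divisors: 1, 2, 3, 6, 9, 18.
Check each in increasing order: 10^1 ≡ 10;  10^2 ≡ 5;  10^3 ≡ 12;  10^6 ≡ 11;  10^9 ≡ 18;  10^18 ≡ 1.
Smallest exponent giving 1 is 18.

18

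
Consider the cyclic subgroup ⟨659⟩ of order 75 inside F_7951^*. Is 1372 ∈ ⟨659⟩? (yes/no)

no

1372 ∈ ⟨659⟩ iff 1372^75 ≡ 1 (mod 7951), since |⟨659⟩| = 75.
1372^75 mod 7951 = 6629.
Since 6629 ≠ 1, 1372 does not lie in the subgroup.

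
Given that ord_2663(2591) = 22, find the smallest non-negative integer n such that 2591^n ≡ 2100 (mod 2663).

Successive powers of 2591 modulo 2663:
  2591^0=1  2591^1=2591  2591^2=2521  2591^3=2235  2591^4=1523  2591^5=2190
  2591^6=2100
So 2591^6 ≡ 2100 (mod 2663), giving n = 6.

6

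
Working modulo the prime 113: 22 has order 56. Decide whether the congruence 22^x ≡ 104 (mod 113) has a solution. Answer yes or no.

yes

104 ∈ ⟨22⟩ iff 104^56 ≡ 1 (mod 113), since |⟨22⟩| = 56.
104^56 mod 113 = 1.
Since 1 = 1, 104 lies in the subgroup.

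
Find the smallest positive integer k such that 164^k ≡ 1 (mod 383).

The order of 164 must divide p − 1 = 382 = 2 · 191.
Divisors: 1, 2, 191, 382.
Check each in increasing order: 164^1 ≡ 164;  164^2 ≡ 86;  164^191 ≡ 382;  164^382 ≡ 1.
Smallest exponent giving 1 is 382.

382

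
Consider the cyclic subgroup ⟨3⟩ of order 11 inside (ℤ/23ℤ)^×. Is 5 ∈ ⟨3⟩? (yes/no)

no

⟨3⟩ has order 11; its elements mod 23 are {1, 2, 3, 4, 6, 8, 9, 12, 13, 16, 18}.
5 is not in this set.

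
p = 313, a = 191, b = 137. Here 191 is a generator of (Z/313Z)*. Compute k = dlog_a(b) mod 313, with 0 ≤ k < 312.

272

Baby-step giant-step with m = ceil(sqrt(312)) = 18.
Baby table (191^j mod 313 for j=0..17):
  0:1  1:191  2:173  3:178  4:194  5:120  6:71  7:102
  8:76  9:118  10:2  11:69  12:33  13:43  14:75  15:240
  16:142  17:204
Giant step factor: 191^(-18) ≡ 278 (mod 313).
Scan 137·278^i mod 313 for i = 0, 1, …:
  i=0: 137   i=1: 213   i=2: 57   i=3: 196
  i=4: 26   i=5: 29   i=6: 237   i=7: 156
  i=8: 174   i=9: 170     …   i=14: 4
  i=15: 173
Match at i=15, j=2: k = 15·18 + 2 = 272.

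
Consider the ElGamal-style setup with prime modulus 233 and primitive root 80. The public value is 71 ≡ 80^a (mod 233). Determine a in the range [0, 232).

Baby-step giant-step with m = ceil(sqrt(232)) = 16.
Baby table (80^j mod 233 for j=0..15):
  0:1  1:80  2:109  3:99  4:231  5:73  6:15  7:35
  8:4  9:87  10:203  11:163  12:225  13:59  14:60  15:140
Giant step factor: 80^(-16) ≡ 102 (mod 233).
Scan 71·102^i mod 233 for i = 0, 1, …:
  i=0: 71   i=1: 19   i=2: 74   i=3: 92
  i=4: 64   i=5: 4
Match at i=5, j=8: a = 5·16 + 8 = 88.

88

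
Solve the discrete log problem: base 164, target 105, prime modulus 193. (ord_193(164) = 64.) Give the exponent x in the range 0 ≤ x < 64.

7

Baby-step giant-step with m = ceil(sqrt(64)) = 8.
Baby table (164^j mod 193 for j=0..7):
  0:1  1:164  2:69  3:122  4:129  5:119  6:23  7:105
Giant step factor: 164^(-8) ≡ 9 (mod 193).
Scan 105·9^i mod 193 for i = 0, 1, …:
  i=0: 105
Match at i=0, j=7: x = 0·8 + 7 = 7.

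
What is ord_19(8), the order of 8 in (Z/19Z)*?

The order of 8 must divide p − 1 = 18 = 2 · 3^2.
Divisors: 1, 2, 3, 6, 9, 18.
Check each in increasing order: 8^1 ≡ 8;  8^2 ≡ 7;  8^3 ≡ 18;  8^6 ≡ 1.
Smallest exponent giving 1 is 6.

6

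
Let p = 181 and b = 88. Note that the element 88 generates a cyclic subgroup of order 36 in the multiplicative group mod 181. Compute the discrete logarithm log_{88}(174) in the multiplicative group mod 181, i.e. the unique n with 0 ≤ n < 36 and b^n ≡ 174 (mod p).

21

Successive powers of 88 modulo 181:
  88^0=1  88^1=88  88^2=142  88^3=7  88^4=73  88^5=89
  88^6=49  88^7=149  88^8=80  88^9=162  88^10=138  88^11=17
  88^12=48  88^13=61  88^14=119  88^15=155  88^16=65  88^17=109
  88^18=180  88^19=93  88^20=39  88^21=174
So 88^21 ≡ 174 (mod 181), giving n = 21.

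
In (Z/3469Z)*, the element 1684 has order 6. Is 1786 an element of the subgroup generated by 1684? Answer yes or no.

yes

1786 ∈ ⟨1684⟩ iff 1786^6 ≡ 1 (mod 3469), since |⟨1684⟩| = 6.
1786^6 mod 3469 = 1.
Since 1 = 1, 1786 lies in the subgroup.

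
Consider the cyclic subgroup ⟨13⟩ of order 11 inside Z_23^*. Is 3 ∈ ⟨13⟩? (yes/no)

3 ∈ ⟨13⟩ iff 3^11 ≡ 1 (mod 23), since |⟨13⟩| = 11.
3^11 mod 23 = 1.
Since 1 = 1, 3 lies in the subgroup.

yes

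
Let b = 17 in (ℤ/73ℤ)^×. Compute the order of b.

The order of 17 must divide p − 1 = 72 = 2^3 · 3^2.
Divisors: 1, 2, 3, 4, 6, 8, 9, 12, 18, 24, 36, 72.
Check each in increasing order: 17^1 ≡ 17;  17^2 ≡ 70;  17^3 ≡ 22;  17^4 ≡ 9;  17^6 ≡ 46;  17^8 ≡ 8;  17^9 ≡ 63;  17^12 ≡ 72;  17^18 ≡ 27;  17^24 ≡ 1.
Smallest exponent giving 1 is 24.

24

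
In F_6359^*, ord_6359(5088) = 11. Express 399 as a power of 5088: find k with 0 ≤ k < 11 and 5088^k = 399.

Successive powers of 5088 modulo 6359:
  5088^0=1  5088^1=5088  5088^2=255  5088^3=204  5088^4=1435  5088^5=1148
  5088^6=3462  5088^7=226  5088^8=5268  5088^9=399
So 5088^9 ≡ 399 (mod 6359), giving k = 9.

9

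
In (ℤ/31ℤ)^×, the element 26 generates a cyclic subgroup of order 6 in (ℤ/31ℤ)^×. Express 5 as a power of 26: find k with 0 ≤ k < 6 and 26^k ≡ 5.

Successive powers of 26 modulo 31:
  26^0=1  26^1=26  26^2=25  26^3=30  26^4=5
So 26^4 ≡ 5 (mod 31), giving k = 4.

4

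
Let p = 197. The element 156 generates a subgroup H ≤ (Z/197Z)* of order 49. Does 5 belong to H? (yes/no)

no

5 ∈ ⟨156⟩ iff 5^49 ≡ 1 (mod 197), since |⟨156⟩| = 49.
5^49 mod 197 = 183.
Since 183 ≠ 1, 5 does not lie in the subgroup.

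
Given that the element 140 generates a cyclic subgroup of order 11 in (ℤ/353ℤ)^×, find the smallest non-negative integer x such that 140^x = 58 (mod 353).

10

Successive powers of 140 modulo 353:
  140^0=1  140^1=140  140^2=185  140^3=131  140^4=337  140^5=231
  140^6=217  140^7=22  140^8=256  140^9=187  140^10=58
So 140^10 ≡ 58 (mod 353), giving x = 10.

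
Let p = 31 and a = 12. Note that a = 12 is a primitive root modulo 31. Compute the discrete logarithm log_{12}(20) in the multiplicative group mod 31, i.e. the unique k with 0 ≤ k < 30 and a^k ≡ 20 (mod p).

2

Successive powers of 12 modulo 31:
  12^0=1  12^1=12  12^2=20
So 12^2 ≡ 20 (mod 31), giving k = 2.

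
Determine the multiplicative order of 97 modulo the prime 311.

310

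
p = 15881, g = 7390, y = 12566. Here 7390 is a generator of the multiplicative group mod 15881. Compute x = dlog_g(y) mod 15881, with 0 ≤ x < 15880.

6941

Baby-step giant-step with m = ceil(sqrt(15880)) = 127.
Baby table (7390^j mod 15881 for j=0..126):
  0:1  1:7390  2:13222  3:10668  4:3236  5:13135  6:2978  7:12235
  8:6117  9:7304  10:12922  11:1127  12:6886  13:4816  14:919  15:10223
  16:2053  17:5315  18:4137  19:1505  20:5250  21:217  22:15530  23:10594
  24:12211  25:3448  26:7596  27:10986  28:2868  29:9266  30:12749  31:9018
  32:6344  33:1448  34:12807  35:8851  36:10932  37:833  38:9923  39:8393
  40:8965  41:11699  42:15327  43:3238  44:12034  45:13541  46:1809  47:12589
  48:1812  49:2997  50:9716  51:3239  52:3543  53:10882  54:12477  55:15825
  56:14947  57:5975  58:6070  59:9356  60:10847  61:7923  62:13604  63:6830
  64:3882  65:6894  66:412  67:11409  68:281  69:12060  70:15109  71:12080
  72:4099  73:6543  74:11006  75:7739  76:3729  77:3775  78:10214  79:14948
  80:13365  81:3411  82:4143  83:14083  84:5177  85:701  86:3184  87:9999
  88:14198  89:13334  90:12536  91:7167  92:995  93:147  94:6422  95:6152
  96:11858  97:15143  98:9244  99:8979  100:3992  101:9863  102:9661  103:9695
  104:6859  105:11739  106:9188  107:8045  108:9967  109:52  110:3136  111:4661
  112:14782  113:9462  114:137  115:11927  116:980  117:464  118:14545  119:4942
  120:10961  121:8690  122:12217  123:145  124:7523  125:11470  126:6403
Giant step factor: 7390^(-127) ≡ 4848 (mod 15881).
Scan 12566·4848^i mod 15881 for i = 0, 1, …:
  i=0: 12566   i=1: 452   i=2: 15599   i=3: 14511
  i=4: 12379   i=5: 14974   i=6: 1901   i=7: 5068
  i=8: 1757   i=9: 5720     …   i=53: 4684
  i=54: 14083
Match at i=54, j=83: x = 54·127 + 83 = 6941.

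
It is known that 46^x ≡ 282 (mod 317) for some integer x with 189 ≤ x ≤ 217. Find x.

Compute 46^189 mod 317 = 177, then multiply by 46 repeatedly:
  46^189=177  46^190=217  46^191=155  46^192=156  46^193=202
  46^194=99  46^195=116  46^196=264  46^197=98  46^198=70
  46^199=50  46^200=81  46^201=239  46^202=216  46^203=109
  46^204=259  46^205=185  46^206=268  46^207=282
Found 282 at exponent 207.

207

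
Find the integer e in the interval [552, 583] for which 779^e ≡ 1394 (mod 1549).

Compute 779^552 mod 1549 = 654, then multiply by 779 repeatedly:
  779^552=654  779^553=1394
Found 1394 at exponent 553.

553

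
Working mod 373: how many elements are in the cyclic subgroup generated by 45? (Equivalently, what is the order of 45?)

124

The order of 45 must divide p − 1 = 372 = 2^2 · 3 · 31.
Divisors: 1, 2, 3, 4, 6, 12, 31, 62, 93, 124, 186, 372.
Check each in increasing order: 45^1 ≡ 45;  45^2 ≡ 160;  45^3 ≡ 113;  45^4 ≡ 236;  45^6 ≡ 87;  45^12 ≡ 109;  45^31 ≡ 269;  45^62 ≡ 372;  45^93 ≡ 104;  45^124 ≡ 1.
Smallest exponent giving 1 is 124.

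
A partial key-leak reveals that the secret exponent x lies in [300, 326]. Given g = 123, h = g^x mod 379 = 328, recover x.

Compute 123^300 mod 379 = 83, then multiply by 123 repeatedly:
  123^300=83  123^301=355  123^302=80  123^303=365  123^304=173
  123^305=55  123^306=322  123^307=190  123^308=251  123^309=174
  123^310=178  123^311=291  123^312=167  123^313=75  123^314=129
  123^315=328
Found 328 at exponent 315.

315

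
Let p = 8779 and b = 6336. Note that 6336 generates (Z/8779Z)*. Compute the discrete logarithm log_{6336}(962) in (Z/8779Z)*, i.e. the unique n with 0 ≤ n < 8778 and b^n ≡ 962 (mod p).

Baby-step giant-step with m = ceil(sqrt(8778)) = 94.
Baby table (6336^j mod 8779 for j=0..93):
  0:1  1:6336  2:7308  3:3042  4:4207  5:2508  6:698  7:6691
  8:385  9:7577  10:4300  11:3563  12:4359  13:8669  14:5360  15:3788
  16:7761  17:2517  18:5048  19:2231  20:1426  21:1545  22:535  23:1066
  24:3125  25:3355  26:3321  27:7372  28:4712  29:6632  30:4058  31:6576
  32:402  33:1162  34:5630  35:2603  36:5646  37:7410  38:8447  39:3408
  40:5527  41:8420  42:7916  43:1349  44:5297  45:8454  46:3865  47:4009
  48:3377  49:2249  50:1347  51:1404  52:2617  53:6560  54:4374  55:7140
  56:853  57:5523  58:634  59:5021  60:6739  61:6027  62:7201  63:1073
  64:3582  65:1837  66:7057  67:1705  68:4710  69:2739  70:7000  71:492
  72:767  73:4925  74:4234  75:6779  76:4876  77:1035  78:8626  79:5061
  80:5588  81:8640  82:5975  83:2552  84:7333  85:3420  86:2548  87:8326
  88:525  89:7938  90:277  91:8051  92:5146  93:8629
Giant step factor: 6336^(-94) ≡ 7970 (mod 8779).
Scan 962·7970^i mod 8779 for i = 0, 1, …:
  i=0: 962   i=1: 3073   i=2: 7179   i=3: 3887
  i=4: 7078   i=5: 6585   i=6: 1588   i=7: 5821
  i=8: 5134   i=9: 7840     …   i=25: 4955
  i=26: 3408
Match at i=26, j=39: n = 26·94 + 39 = 2483.

2483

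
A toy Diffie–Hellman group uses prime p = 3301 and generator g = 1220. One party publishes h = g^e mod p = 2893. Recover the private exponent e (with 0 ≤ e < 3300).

Baby-step giant-step with m = ceil(sqrt(3300)) = 58.
Baby table (1220^j mod 3301 for j=0..57):
  0:1  1:1220  2:2950  3:910  4:1064  5:787  6:2850  7:1047
  8:3154  9:2215  10:2082  11:1571  12:2040  13:3147  14:277  15:1238
  16:1803  17:1194  18:939  19:133  20:511  21:2832  22:2194  23:2870
  24:2340  25:2736  26:609  27:255  28:806  29:2923  30:980  31:638
  32:2625  33:530  34:2905  35:2127  36:354  37:2750  38:1184  39:1943
  40:342  41:1314  42:2095  43:926  44:778  45:1773  46:905  47:1566
  48:2542  49:1601  50:2329  51:2520  52:1169  53:148  54:2306  55:868
  56:2640  57:2325
Giant step factor: 1220^(-58) ≡ 1540 (mod 3301).
Scan 2893·1540^i mod 3301 for i = 0, 1, …:
  i=0: 2893   i=1: 2171   i=2: 2728   i=3: 2248
  i=4: 2472   i=5: 827   i=6: 2695   i=7: 943
  i=8: 3081   i=9: 1203     …   i=38: 3210
  i=39: 1803
Match at i=39, j=16: e = 39·58 + 16 = 2278.

2278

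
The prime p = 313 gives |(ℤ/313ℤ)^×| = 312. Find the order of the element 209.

39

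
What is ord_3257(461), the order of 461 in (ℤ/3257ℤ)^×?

The order of 461 must divide p − 1 = 3256 = 2^3 · 11 · 37.
Divisors: 1, 2, 4, 8, 11, 22, 37, 44, 74, 88, 148, 296, 407, 814, 1628, 3256.
Check each in increasing order: 461^1 ≡ 461;  461^2 ≡ 816;  461^4 ≡ 1428;  461^8 ≡ 302;  461^11 ≡ 992;  461^22 ≡ 450;  461^37 ≡ 2417;  461^44 ≡ 566;  461^74 ≡ 2088;  461^88 ≡ 1170;  461^148 ≡ 1878;  461^296 ≡ 2810;  461^407 ≡ 3256;  461^814 ≡ 1.
Smallest exponent giving 1 is 814.

814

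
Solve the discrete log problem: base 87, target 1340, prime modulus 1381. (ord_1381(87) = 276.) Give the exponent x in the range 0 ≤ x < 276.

Baby-step giant-step with m = ceil(sqrt(276)) = 17.
Baby table (87^j mod 1381 for j=0..16):
  0:1  1:87  2:664  3:1147  4:357  5:677  6:897  7:703
  8:397  9:14  10:1218  11:1010  12:867  13:855  14:1192  15:129
  16:175
Giant step factor: 87^(-17) ≡ 853 (mod 1381).
Scan 1340·853^i mod 1381 for i = 0, 1, …:
  i=0: 1340   i=1: 933   i=2: 393   i=3: 1027
  i=4: 477   i=5: 867
Match at i=5, j=12: x = 5·17 + 12 = 97.

97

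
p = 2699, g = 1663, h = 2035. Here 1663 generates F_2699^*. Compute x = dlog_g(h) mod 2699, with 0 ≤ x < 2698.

Baby-step giant-step with m = ceil(sqrt(2698)) = 52.
Baby table (1663^j mod 2699 for j=0..51):
  0:1  1:1663  2:1793  3:2063  4:340  5:1329  6:2345  7:2379
  8:2242  9:1127  10:1095  11:1859  12:1162  13:2621  14:2537  15:494
  16:1026  17:470  18:1599  19:622  20:669  21:559  22:1161  23:958
  24:744  25:1130  26:686  27:1840  28:1953  29:942  30:1126  31:2131
  32:66  33:1798  34:2281  35:1208  36:848  37:1346  38:927  39:472
  40:2226  41:1509  42:2096  43:1239  44:1120  45:250  46:104  47:216
  48:241  49:1331  50:273  51:567
Giant step factor: 1663^(-52) ≡ 921 (mod 2699).
Scan 2035·921^i mod 2699 for i = 0, 1, …:
  i=0: 2035   i=1: 1129   i=2: 694   i=3: 2210
  i=4: 364   i=5: 568   i=6: 2221   i=7: 2398
  i=8: 776   i=9: 2160     …   i=30: 2411
  i=31: 1953
Match at i=31, j=28: x = 31·52 + 28 = 1640.

1640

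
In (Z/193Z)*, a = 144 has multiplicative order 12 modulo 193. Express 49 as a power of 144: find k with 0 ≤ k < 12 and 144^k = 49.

7

Successive powers of 144 modulo 193:
  144^0=1  144^1=144  144^2=85  144^3=81  144^4=84  144^5=130
  144^6=192  144^7=49
So 144^7 ≡ 49 (mod 193), giving k = 7.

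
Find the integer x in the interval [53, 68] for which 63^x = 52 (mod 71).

67

Compute 63^53 mod 71 = 47, then multiply by 63 repeatedly:
  63^53=47  63^54=50  63^55=26  63^56=5  63^57=31
  63^58=36  63^59=67  63^60=32  63^61=28  63^62=60
  63^63=17  63^64=6  63^65=23  63^66=29  63^67=52
Found 52 at exponent 67.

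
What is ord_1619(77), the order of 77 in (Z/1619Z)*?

1618

The order of 77 must divide p − 1 = 1618 = 2 · 809.
Divisors: 1, 2, 809, 1618.
Check each in increasing order: 77^1 ≡ 77;  77^2 ≡ 1072;  77^809 ≡ 1618;  77^1618 ≡ 1.
Smallest exponent giving 1 is 1618.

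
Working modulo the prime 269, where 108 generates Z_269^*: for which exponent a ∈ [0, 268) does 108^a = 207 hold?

Baby-step giant-step with m = ceil(sqrt(268)) = 17.
Baby table (108^j mod 269 for j=0..16):
  0:1  1:108  2:97  3:254  4:263  5:159  6:225  7:90
  8:36  9:122  10:264  11:267  12:53  13:75  14:30  15:12
  16:220
Giant step factor: 108^(-17) ≡ 107 (mod 269).
Scan 207·107^i mod 269 for i = 0, 1, …:
  i=0: 207   i=1: 91   i=2: 53
Match at i=2, j=12: a = 2·17 + 12 = 46.

46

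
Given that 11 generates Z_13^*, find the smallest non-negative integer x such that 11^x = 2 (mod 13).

7

Successive powers of 11 modulo 13:
  11^0=1  11^1=11  11^2=4  11^3=5  11^4=3  11^5=7
  11^6=12  11^7=2
So 11^7 ≡ 2 (mod 13), giving x = 7.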